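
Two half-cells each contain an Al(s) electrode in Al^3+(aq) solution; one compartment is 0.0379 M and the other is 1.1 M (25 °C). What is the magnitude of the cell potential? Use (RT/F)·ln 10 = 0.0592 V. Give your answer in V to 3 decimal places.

For a concentration cell E°cell = 0, since both electrodes use the same couple.
The compartment with the higher Al^3+(aq) concentration (1.1 M) acts as the cathode; ions are reduced there and produced at the dilute (0.0379 M) anode.
With n = 3, Ecell = −(0.0592/3)·log([dilute]/[conc]) = −(0.0592/3)·log(0.0379/1.1) = +0.029 V.

0.029 V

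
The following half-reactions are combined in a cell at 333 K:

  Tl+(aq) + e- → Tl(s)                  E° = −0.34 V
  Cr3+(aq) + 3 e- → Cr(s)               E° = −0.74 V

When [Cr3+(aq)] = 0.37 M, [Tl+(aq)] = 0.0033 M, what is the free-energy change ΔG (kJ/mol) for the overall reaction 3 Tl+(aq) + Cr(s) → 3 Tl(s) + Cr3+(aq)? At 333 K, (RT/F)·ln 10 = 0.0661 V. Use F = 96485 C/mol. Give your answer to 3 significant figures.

With Tl⁺/Tl reduced at the cathode, E°cell = −0.34 − (−0.74) = +0.40 V and n = 3.
Q = [Cr3+(aq)] / [Tl+(aq)]^3 = 1.03×10^7, so log Q = 7.013 and E = +0.40 − (0.0661/3)(7.013) = +0.2455 V.
ΔG = −nFE = −(3)(96485)(+0.2455) J/mol = −71.1 kJ/mol.

−71.1 kJ/mol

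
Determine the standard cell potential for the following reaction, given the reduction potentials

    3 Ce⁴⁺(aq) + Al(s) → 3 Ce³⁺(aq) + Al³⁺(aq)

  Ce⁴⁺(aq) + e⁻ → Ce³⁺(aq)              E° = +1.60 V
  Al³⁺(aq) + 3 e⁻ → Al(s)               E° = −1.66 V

+3.26 V

Ce⁴⁺(aq) gains electrons, so the Ce⁴⁺/Ce³⁺ couple is the cathode; the Al³⁺/Al couple is the anode.
E°cell = E°(cathode) − E°(anode) = +1.60 − (−1.66) = +3.26 V.
The positive value indicates the reaction is spontaneous as written.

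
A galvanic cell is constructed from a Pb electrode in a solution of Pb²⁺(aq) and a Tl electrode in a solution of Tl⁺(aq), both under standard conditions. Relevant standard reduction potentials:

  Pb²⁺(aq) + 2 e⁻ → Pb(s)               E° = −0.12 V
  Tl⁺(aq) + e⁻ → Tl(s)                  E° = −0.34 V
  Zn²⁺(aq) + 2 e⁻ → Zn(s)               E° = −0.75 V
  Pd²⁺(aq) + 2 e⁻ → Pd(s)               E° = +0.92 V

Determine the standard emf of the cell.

Of the two couples in this cell, the one with the more positive reduction potential is reduced at the cathode: here that is Pb²⁺/Pb (−0.12 V); Tl⁺/Tl (−0.34 V) is the anode.
E°cell = E°(cathode) − E°(anode) = −0.12 − (−0.34) = +0.22 V.

+0.22 V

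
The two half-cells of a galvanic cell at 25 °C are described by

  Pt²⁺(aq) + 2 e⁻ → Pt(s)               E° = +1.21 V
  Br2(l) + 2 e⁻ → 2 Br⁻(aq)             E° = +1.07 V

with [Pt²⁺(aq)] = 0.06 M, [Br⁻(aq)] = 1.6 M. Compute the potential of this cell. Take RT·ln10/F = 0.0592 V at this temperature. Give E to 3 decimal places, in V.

The Pt²⁺/Pt couple has the more positive E°, so it is the cathode; Br₂/Br⁻ is the anode.
E°cell = E°cat − E°an = +1.21 − (+1.07) = +0.14 V; n = 2.
The balanced reaction is Pt²⁺(aq) + 2 Br⁻(aq) → Pt(s) + Br2(l), so Q = 1 / ([Pt²⁺(aq)]·[Br⁻(aq)]^2) = 6.51 and log Q = 0.814.
By the Nernst equation, E = +0.14 − (0.0592/2)·(0.814) = +0.116 V.

+0.116 V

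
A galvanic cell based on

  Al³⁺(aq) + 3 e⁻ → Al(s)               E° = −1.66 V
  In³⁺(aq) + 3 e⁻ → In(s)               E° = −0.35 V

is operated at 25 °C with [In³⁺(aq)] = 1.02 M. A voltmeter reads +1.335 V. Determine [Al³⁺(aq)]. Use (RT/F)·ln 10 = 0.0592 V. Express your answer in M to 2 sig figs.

With In³⁺/In at the cathode and Al³⁺/Al at the anode, E°cell = −0.35 − (−1.66) = +1.31 V (n = 3).
Since E = E° − (0.0592/n)·log Q, log Q = n(E° − E)/0.0592 = −1.267.
The balanced reaction is In³⁺(aq) + Al(s) → In(s) + Al³⁺(aq), so Q = [Al³⁺(aq)] / [In³⁺(aq)].
Isolating [Al³⁺(aq)] in Q = 10^{−1.267} yields log [Al³⁺(aq)] = −1.258, i.e. 0.055 M.

0.055 M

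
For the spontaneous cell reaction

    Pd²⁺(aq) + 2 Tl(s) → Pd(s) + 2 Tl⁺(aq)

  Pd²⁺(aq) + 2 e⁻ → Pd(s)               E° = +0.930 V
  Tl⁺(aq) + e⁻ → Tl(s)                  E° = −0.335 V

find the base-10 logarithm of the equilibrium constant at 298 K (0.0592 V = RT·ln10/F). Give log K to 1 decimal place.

The Pd²⁺/Pd couple is reduced (cathode); E°cell = +0.930 − (−0.335) = +1.265 V with n = 2.
At equilibrium E = 0, so log K = nE°cell / 0.0592 = (2)(+1.265) / 0.0592 = 42.7.

log K = 42.7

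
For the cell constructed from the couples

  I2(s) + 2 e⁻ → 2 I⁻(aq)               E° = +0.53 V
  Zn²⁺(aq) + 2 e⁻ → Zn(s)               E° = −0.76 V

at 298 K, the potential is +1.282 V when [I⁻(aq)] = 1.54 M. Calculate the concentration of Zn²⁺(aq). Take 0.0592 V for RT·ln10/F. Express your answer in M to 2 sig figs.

With I₂/I⁻ at the cathode and Zn²⁺/Zn at the anode, E°cell = +0.53 − (−0.76) = +1.29 V (n = 2).
Rearranging E = E° − (0.0592/n)·log Q gives log Q = 2(+1.29 − (+1.282))/0.0592 = 0.270.
Balancing electrons gives I2(s) + Zn(s) → 2 I⁻(aq) + Zn²⁺(aq); thus Q = [I⁻(aq)]^2·[Zn²⁺(aq)].
Isolating [Zn²⁺(aq)] in Q = 10^{0.270} yields log [Zn²⁺(aq)] = −0.105, i.e. 0.79 M.

0.79 M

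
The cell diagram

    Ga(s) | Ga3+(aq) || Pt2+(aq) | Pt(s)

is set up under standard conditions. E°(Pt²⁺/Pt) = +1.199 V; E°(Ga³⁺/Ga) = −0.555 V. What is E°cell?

+1.754 V

By convention the left-hand electrode in cell notation is the anode (oxidation) and the right-hand electrode is the cathode (reduction).
E°cell = E°(right) − E°(left) = +1.199 − (−0.555) = +1.754 V.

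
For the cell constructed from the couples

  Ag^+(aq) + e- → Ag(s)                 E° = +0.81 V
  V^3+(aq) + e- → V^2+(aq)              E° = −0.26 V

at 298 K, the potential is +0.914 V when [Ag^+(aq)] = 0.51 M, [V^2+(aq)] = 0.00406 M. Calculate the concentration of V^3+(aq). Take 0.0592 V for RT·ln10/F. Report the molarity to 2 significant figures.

With Ag⁺/Ag at the cathode and V³⁺/V²⁺ at the anode, E°cell = +0.81 − (−0.26) = +1.07 V (n = 1).
Rearranging E = E° − (0.0592/n)·log Q gives log Q = 1(+1.07 − (+0.914))/0.0592 = 2.635.
Balancing electrons gives Ag^+(aq) + V^2+(aq) → Ag(s) + V^3+(aq); thus Q = [V^3+(aq)] / ([Ag^+(aq)]·[V^2+(aq)]).
Solving for the unknown gives log [V^3+(aq)] = −0.049, so [V^3+(aq)] ≈ 0.89 M.

0.89 M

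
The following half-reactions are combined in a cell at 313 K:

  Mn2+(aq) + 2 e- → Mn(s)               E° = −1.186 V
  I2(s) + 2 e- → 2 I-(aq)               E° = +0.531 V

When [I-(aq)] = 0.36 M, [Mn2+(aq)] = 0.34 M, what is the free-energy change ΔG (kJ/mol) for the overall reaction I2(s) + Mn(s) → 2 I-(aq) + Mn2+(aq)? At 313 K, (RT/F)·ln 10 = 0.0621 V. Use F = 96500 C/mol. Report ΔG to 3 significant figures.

−340 kJ/mol

With I₂/I⁻ reduced at the cathode, E°cell = +0.531 − (−1.186) = +1.717 V and n = 2.
The reaction quotient is [I-(aq)]^2·[Mn2+(aq)] = 0.0441; by Nernst, E = +1.717 − (0.0621/2)(−1.356) = +1.7591 V.
Then ΔG = −nFE = −2 × 96500 × +1.7591 J/mol = −340 kJ/mol.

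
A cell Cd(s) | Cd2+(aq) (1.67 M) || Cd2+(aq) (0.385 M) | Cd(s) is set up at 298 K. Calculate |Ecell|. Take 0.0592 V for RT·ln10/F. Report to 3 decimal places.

For a concentration cell E°cell = 0, since both electrodes use the same couple.
The compartment with the higher Cd2+(aq) concentration (1.67 M) acts as the cathode; ions are reduced there and produced at the dilute (0.385 M) anode.
With n = 2, Ecell = −(0.0592/2)·log([dilute]/[conc]) = −(0.0592/2)·log(0.385/1.67) = +0.019 V.

0.019 V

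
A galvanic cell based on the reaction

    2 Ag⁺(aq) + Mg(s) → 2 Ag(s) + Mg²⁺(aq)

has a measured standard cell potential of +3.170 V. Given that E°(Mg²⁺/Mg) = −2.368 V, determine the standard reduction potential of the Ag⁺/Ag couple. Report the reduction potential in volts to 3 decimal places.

In the reaction as written the Ag⁺/Ag couple is reduced (cathode) and Mg²⁺/Mg is oxidized (anode), so E°cell = E°(Ag⁺/Ag) − E°(Mg²⁺/Mg).
E°(Ag⁺/Ag) = E°cell + E°(anode) = +3.170 + (−2.368) = +0.802 V.

+0.802 V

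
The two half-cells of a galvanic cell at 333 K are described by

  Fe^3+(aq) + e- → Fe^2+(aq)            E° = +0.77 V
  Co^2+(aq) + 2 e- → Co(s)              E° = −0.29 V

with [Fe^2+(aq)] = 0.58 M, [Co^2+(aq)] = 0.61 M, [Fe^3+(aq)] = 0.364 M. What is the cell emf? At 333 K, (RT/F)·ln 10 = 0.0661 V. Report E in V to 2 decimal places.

The Fe³⁺/Fe²⁺ couple has the more positive E°, so it is the cathode; Co²⁺/Co is the anode.
The standard potential is +0.77 − (−0.29) = +1.06 V and the balanced reaction transfers n = 2 electrons.
Balancing gives 2 Fe^3+(aq) + Co(s) → 2 Fe^2+(aq) + Co^2+(aq); hence Q = ([Fe^2+(aq)]^2·[Co^2+(aq)]) / [Fe^3+(aq)]^2 = 1.55 (log Q = 0.190).
E = E° − (0.0661/n)·log Q = +1.06 − (0.0661/2)(0.190) = +1.05 V.

+1.05 V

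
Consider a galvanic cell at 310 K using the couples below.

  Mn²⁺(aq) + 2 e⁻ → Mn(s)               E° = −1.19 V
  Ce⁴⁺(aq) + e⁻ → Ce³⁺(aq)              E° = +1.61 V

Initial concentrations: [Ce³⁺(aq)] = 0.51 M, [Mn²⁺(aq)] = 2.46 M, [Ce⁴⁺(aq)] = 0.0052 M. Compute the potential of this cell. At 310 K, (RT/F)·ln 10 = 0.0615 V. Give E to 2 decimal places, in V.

+2.67 V

The Ce⁴⁺/Ce³⁺ couple has the more positive E°, so it is the cathode; Mn²⁺/Mn is the anode.
E°cell = E°cat − E°an = +1.61 − (−1.19) = +2.80 V; n = 2.
The balanced reaction is 2 Ce⁴⁺(aq) + Mn(s) → 2 Ce³⁺(aq) + Mn²⁺(aq), so Q = ([Ce³⁺(aq)]^2·[Mn²⁺(aq)]) / [Ce⁴⁺(aq)]^2 = 2.37×10^4 and log Q = 4.374.
By the Nernst equation, E = +2.80 − (0.0615/2)·(4.374) = +2.67 V.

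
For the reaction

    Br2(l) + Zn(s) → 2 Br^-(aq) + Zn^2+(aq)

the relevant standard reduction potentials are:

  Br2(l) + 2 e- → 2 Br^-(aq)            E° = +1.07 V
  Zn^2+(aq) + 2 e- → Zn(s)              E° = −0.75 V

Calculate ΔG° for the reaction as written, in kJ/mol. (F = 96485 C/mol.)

−351 kJ/mol

In the reaction as written Br2(l) is reduced, so the Br₂/Br⁻ couple is the cathode and Zn²⁺/Zn is the anode.
E°cell = +1.07 − (−0.75) = +1.82 V; balancing electrons gives n = 2.
ΔG° = −nFE°cell = −(2)(96485)(+1.82) J/mol = −351 kJ/mol.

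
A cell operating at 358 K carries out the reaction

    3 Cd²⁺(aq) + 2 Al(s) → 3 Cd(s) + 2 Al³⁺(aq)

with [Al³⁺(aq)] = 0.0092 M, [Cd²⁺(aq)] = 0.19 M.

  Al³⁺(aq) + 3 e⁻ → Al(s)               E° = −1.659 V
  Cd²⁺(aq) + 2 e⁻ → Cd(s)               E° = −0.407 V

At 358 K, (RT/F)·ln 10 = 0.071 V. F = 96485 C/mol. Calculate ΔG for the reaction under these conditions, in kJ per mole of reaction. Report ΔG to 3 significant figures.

The standard cell potential is −0.407 − (−1.659) = +1.252 V, with n = 6 electrons in the balanced equation.
Here Q = [Al³⁺(aq)]^2 / [Cd²⁺(aq)]^3 = 0.0123 (log Q = −1.909), giving E = +1.252 − (0.071/6)·(−1.909) = +1.2746 V.
Finally ΔG = −nFE = −(6)(96485 C/mol)(+1.2746 V) = −738 kJ/mol.

−738 kJ/mol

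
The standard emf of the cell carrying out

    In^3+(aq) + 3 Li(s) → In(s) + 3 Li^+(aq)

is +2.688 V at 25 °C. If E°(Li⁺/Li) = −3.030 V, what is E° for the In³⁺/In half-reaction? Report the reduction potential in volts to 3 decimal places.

In the reaction as written the In³⁺/In couple is reduced (cathode) and Li⁺/Li is oxidized (anode), so E°cell = E°(In³⁺/In) − E°(Li⁺/Li).
E°(In³⁺/In) = E°cell + E°(anode) = +2.688 + (−3.030) = −0.342 V.

−0.342 V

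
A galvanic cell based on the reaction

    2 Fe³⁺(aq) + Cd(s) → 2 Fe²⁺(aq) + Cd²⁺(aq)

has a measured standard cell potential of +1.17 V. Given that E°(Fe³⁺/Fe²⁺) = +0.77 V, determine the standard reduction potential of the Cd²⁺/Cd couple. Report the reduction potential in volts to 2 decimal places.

−0.40 V

In the reaction as written the Fe³⁺/Fe²⁺ couple is reduced (cathode) and Cd²⁺/Cd is oxidized (anode), so E°cell = E°(Fe³⁺/Fe²⁺) − E°(Cd²⁺/Cd).
E°(Cd²⁺/Cd) = E°(cathode) − E°cell = +0.77 − (+1.17) = −0.40 V.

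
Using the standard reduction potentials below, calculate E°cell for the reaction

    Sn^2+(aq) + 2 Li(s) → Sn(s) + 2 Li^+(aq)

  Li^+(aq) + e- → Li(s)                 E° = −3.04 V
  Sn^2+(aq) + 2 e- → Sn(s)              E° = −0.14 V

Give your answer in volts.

+2.90 V

In the reaction as written, Sn^2+(aq) is reduced (cathode) and Li^+(aq) is produced by oxidation at the anode.
E°cell = E°(cathode) − E°(anode) = −0.14 − (−3.04) = +2.90 V.
The positive value indicates the reaction is spontaneous as written.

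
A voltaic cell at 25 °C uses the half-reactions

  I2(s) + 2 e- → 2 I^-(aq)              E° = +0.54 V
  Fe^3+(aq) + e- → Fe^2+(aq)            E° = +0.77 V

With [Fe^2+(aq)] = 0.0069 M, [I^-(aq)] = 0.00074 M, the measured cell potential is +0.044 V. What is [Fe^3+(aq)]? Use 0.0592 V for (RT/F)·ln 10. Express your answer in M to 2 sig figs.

0.0067 M

Fe³⁺/Fe²⁺ is the cathode (higher E°); E°cell = +0.77 − (+0.54) = +0.23 V with n = 2.
From the Nernst equation, log Q = n(E° − E)/0.0592 = 2·(+0.23 − (+0.044))/0.0592 = 6.284.
For 2 Fe^3+(aq) + 2 I^-(aq) → 2 Fe^2+(aq) + I2(s), the reaction quotient is Q = [Fe^2+(aq)]^2 / ([Fe^3+(aq)]^2·[I^-(aq)]^2).
Solving for the unknown gives log [Fe^3+(aq)] = −2.172, so [Fe^3+(aq)] ≈ 0.0067 M.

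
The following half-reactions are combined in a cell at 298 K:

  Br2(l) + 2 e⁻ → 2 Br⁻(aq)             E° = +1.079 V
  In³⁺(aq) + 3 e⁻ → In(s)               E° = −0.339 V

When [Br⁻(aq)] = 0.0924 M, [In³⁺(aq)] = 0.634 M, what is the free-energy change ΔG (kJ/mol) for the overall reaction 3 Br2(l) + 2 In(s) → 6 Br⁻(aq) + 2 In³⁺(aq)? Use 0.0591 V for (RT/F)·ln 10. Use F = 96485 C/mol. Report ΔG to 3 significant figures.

With Br₂/Br⁻ reduced at the cathode, E°cell = +1.079 − (−0.339) = +1.418 V and n = 6.
Q = [Br⁻(aq)]^6·[In³⁺(aq)]^2 = 2.5×10^−7, so log Q = −6.602 and E = +1.418 − (0.0591/6)(−6.602) = +1.4830 V.
Then ΔG = −nFE = −6 × 96485 × +1.4830 J/mol = −859 kJ/mol.

−859 kJ/mol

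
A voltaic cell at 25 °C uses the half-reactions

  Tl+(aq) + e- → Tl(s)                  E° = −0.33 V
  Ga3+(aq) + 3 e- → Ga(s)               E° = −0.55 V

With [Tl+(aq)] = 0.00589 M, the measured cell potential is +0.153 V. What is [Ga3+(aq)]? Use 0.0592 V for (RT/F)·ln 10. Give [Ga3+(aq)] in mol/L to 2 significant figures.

0.00051 M

With Tl⁺/Tl at the cathode and Ga³⁺/Ga at the anode, E°cell = −0.33 − (−0.55) = +0.22 V (n = 3).
Rearranging E = E° − (0.0592/n)·log Q gives log Q = 3(+0.22 − (+0.153))/0.0592 = 3.395.
Balancing electrons gives 3 Tl+(aq) + Ga(s) → 3 Tl(s) + Ga3+(aq); thus Q = [Ga3+(aq)] / [Tl+(aq)]^3.
Isolating [Ga3+(aq)] in Q = 10^{3.395} yields log [Ga3+(aq)] = −3.295, i.e. 0.00051 M.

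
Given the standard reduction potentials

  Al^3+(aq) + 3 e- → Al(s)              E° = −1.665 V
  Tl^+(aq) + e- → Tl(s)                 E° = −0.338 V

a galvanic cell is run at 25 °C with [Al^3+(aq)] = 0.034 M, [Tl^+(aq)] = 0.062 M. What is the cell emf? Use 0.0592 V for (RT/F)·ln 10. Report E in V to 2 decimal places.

+1.28 V

Tl⁺/Tl is reduced (cathode, E° = −0.338 V) and Al³⁺/Al is oxidized (anode).
E°cell = −0.338 − (−1.665) = +1.327 V, with n = 3 electrons transferred.
For the overall reaction 3 Tl^+(aq) + Al(s) → 3 Tl(s) + Al^3+(aq), Q = [Al^3+(aq)] / [Tl^+(aq)]^3 = 143, giving log Q = 2.154.
Applying E = E° − (RT ln10/nF)·log Q gives +1.327 − (0.0592/3)(2.154) = +1.28 V.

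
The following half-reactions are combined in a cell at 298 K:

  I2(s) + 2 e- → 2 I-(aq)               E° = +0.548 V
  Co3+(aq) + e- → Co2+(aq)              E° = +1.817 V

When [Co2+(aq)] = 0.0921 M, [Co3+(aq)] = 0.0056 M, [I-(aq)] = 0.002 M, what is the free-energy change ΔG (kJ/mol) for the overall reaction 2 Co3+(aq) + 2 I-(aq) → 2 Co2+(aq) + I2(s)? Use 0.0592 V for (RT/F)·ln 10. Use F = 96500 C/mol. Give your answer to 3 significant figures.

With Co³⁺/Co²⁺ reduced at the cathode, E°cell = +1.817 − (+0.548) = +1.269 V and n = 2.
Here Q = [Co2+(aq)]^2 / ([Co3+(aq)]^2·[I-(aq)]^2) = 6.76×10^7 (log Q = 7.830), giving E = +1.269 − (0.0592/2)·(7.830) = +1.0372 V.
Then ΔG = −nFE = −2 × 96500 × +1.0372 J/mol = −200 kJ/mol.

−200 kJ/mol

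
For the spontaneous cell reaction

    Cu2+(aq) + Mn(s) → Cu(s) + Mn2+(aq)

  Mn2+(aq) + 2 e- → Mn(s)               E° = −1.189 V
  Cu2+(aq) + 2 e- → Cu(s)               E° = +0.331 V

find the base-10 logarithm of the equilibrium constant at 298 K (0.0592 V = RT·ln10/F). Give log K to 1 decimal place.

log K = 51.4

The Cu²⁺/Cu couple is reduced (cathode); E°cell = +0.331 − (−1.189) = +1.520 V with n = 2.
At equilibrium E = 0, so log K = nE°cell / 0.0592 = (2)(+1.520) / 0.0592 = 51.4.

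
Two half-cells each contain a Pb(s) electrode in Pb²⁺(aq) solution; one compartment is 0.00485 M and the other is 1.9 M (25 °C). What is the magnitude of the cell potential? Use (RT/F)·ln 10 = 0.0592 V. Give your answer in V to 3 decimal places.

For a concentration cell E°cell = 0, since both electrodes use the same couple.
The compartment with the higher Pb²⁺(aq) concentration (1.9 M) acts as the cathode; ions are reduced there and produced at the dilute (0.00485 M) anode.
With n = 2, Ecell = −(0.0592/2)·log([dilute]/[conc]) = −(0.0592/2)·log(0.00485/1.9) = +0.077 V.

0.077 V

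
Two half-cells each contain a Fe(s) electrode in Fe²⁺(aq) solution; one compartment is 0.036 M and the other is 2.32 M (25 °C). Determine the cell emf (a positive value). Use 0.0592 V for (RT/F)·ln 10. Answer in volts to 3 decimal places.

0.054 V

For a concentration cell E°cell = 0, since both electrodes use the same couple.
The compartment with the higher Fe²⁺(aq) concentration (2.32 M) acts as the cathode; ions are reduced there and produced at the dilute (0.036 M) anode.
With n = 2, Ecell = −(0.0592/2)·log([dilute]/[conc]) = −(0.0592/2)·log(0.036/2.32) = +0.054 V.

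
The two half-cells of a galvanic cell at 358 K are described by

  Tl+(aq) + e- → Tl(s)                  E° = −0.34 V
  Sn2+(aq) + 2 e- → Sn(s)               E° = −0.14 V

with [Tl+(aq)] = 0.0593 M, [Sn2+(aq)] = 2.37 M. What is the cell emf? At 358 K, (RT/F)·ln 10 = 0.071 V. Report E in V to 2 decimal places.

The Sn²⁺/Sn couple has the more positive E°, so it is the cathode; Tl⁺/Tl is the anode.
E°cell = E°cat − E°an = −0.14 − (−0.34) = +0.20 V; n = 2.
For the overall reaction Sn2+(aq) + 2 Tl(s) → Sn(s) + 2 Tl+(aq), Q = [Tl+(aq)]^2 / [Sn2+(aq)] = 0.00148, giving log Q = −2.829.
Applying E = E° − (RT ln10/nF)·log Q gives +0.20 − (0.071/2)(−2.829) = +0.30 V.

+0.30 V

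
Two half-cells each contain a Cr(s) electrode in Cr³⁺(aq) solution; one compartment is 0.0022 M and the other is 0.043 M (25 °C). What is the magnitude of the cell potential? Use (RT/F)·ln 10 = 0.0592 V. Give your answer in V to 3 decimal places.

For a concentration cell E°cell = 0, since both electrodes use the same couple.
The compartment with the higher Cr³⁺(aq) concentration (0.043 M) acts as the cathode; ions are reduced there and produced at the dilute (0.0022 M) anode.
With n = 3, Ecell = −(0.0592/3)·log([dilute]/[conc]) = −(0.0592/3)·log(0.0022/0.043) = +0.025 V.

0.025 V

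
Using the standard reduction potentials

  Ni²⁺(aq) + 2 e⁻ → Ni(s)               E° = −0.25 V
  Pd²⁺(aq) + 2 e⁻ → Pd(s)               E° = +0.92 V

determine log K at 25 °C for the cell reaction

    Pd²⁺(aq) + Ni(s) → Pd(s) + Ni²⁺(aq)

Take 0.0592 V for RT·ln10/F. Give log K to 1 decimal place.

log K = 39.5

The Pd²⁺/Pd couple is reduced (cathode); E°cell = +0.92 − (−0.25) = +1.17 V with n = 2.
At equilibrium E = 0, so log K = nE°cell / 0.0592 = (2)(+1.17) / 0.0592 = 39.5.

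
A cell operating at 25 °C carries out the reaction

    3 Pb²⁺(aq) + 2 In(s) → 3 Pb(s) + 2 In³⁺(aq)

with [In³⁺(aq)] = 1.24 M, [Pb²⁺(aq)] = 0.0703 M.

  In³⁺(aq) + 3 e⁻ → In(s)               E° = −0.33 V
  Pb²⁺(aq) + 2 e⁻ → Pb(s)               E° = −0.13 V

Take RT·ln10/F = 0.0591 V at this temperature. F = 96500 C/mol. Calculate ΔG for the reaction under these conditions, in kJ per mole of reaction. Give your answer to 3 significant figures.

E°cell = −0.13 − (−0.33) = +0.20 V; the balanced reaction transfers n = 6 electrons.
The reaction quotient is [In³⁺(aq)]^2 / [Pb²⁺(aq)]^3 = 4.43×10^3; by Nernst, E = +0.20 − (0.0591/6)(3.646) = +0.1641 V.
Finally ΔG = −nFE = −(6)(96500 C/mol)(+0.1641 V) = −95.0 kJ/mol.

−95.0 kJ/mol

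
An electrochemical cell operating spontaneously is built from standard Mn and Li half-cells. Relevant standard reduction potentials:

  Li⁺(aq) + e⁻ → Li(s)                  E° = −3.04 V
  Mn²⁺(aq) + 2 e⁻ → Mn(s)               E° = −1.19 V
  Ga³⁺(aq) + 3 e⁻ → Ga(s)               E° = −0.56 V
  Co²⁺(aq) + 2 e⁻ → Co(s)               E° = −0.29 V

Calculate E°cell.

Of the two couples in this cell, the one with the more positive reduction potential is reduced at the cathode: here that is Mn²⁺/Mn (−1.19 V); Li⁺/Li (−3.04 V) is the anode.
E°cell = E°(cathode) − E°(anode) = −1.19 − (−3.04) = +1.85 V.

+1.85 V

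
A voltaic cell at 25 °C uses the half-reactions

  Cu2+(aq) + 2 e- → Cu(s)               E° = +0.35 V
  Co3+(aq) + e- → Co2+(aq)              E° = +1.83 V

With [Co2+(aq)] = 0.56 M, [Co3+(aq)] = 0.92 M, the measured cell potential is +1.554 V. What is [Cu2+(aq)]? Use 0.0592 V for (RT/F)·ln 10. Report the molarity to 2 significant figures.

Co³⁺/Co²⁺ is the cathode (higher E°); E°cell = +1.83 − (+0.35) = +1.48 V with n = 2.
Rearranging E = E° − (0.0592/n)·log Q gives log Q = 2(+1.48 − (+1.554))/0.0592 = −2.500.
The balanced reaction is 2 Co3+(aq) + Cu(s) → 2 Co2+(aq) + Cu2+(aq), so Q = ([Co2+(aq)]^2·[Cu2+(aq)]) / [Co3+(aq)]^2.
Isolating [Cu2+(aq)] in Q = 10^{−2.500} yields log [Cu2+(aq)] = −2.069, i.e. 0.0085 M.

0.0085 M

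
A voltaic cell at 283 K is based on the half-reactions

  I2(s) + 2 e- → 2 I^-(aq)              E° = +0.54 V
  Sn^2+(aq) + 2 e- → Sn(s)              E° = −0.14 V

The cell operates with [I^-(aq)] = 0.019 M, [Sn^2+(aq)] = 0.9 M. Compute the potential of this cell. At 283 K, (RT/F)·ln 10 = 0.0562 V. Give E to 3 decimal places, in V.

+0.778 V

The I₂/I⁻ couple has the more positive E°, so it is the cathode; Sn²⁺/Sn is the anode.
The standard potential is +0.54 − (−0.14) = +0.68 V and the balanced reaction transfers n = 2 electrons.
Balancing gives I2(s) + Sn(s) → 2 I^-(aq) + Sn^2+(aq); hence Q = [I^-(aq)]^2·[Sn^2+(aq)] = 0.000325 (log Q = −3.488).
Applying E = E° − (RT ln10/nF)·log Q gives +0.68 − (0.0562/2)(−3.488) = +0.778 V.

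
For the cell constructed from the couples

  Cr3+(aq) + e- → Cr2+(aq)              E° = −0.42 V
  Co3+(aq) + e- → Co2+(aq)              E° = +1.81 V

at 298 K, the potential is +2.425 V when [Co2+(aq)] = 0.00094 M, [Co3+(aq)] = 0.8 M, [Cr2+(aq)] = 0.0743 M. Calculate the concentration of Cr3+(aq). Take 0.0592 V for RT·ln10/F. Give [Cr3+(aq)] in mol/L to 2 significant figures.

With Co³⁺/Co²⁺ at the cathode and Cr³⁺/Cr²⁺ at the anode, E°cell = +1.81 − (−0.42) = +2.23 V (n = 1).
Since E = E° − (0.0592/n)·log Q, log Q = n(E° − E)/0.0592 = −3.294.
For Co3+(aq) + Cr2+(aq) → Co2+(aq) + Cr3+(aq), the reaction quotient is Q = ([Co2+(aq)]·[Cr3+(aq)]) / ([Co3+(aq)]·[Cr2+(aq)]).
Substituting the known concentrations and solving, log [Cr3+(aq)] = −1.493 and [Cr3+(aq)] = 0.032 M.

0.032 M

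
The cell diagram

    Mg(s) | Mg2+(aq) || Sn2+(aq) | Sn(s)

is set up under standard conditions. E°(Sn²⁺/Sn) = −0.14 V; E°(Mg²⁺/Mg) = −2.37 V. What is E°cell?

+2.23 V

By convention the left-hand electrode in cell notation is the anode (oxidation) and the right-hand electrode is the cathode (reduction).
E°cell = E°(right) − E°(left) = −0.14 − (−2.37) = +2.23 V.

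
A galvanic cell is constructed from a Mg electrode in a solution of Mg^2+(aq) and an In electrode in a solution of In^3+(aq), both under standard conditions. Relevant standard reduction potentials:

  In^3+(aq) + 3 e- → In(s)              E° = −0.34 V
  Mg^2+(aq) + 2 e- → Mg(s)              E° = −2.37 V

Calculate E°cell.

+2.03 V

The In³⁺/In couple has the higher E°, so In ion is reduced (cathode) and Mg is oxidized (anode).
E°cell = E°(cathode) − E°(anode) = −0.34 − (−2.37) = +2.03 V.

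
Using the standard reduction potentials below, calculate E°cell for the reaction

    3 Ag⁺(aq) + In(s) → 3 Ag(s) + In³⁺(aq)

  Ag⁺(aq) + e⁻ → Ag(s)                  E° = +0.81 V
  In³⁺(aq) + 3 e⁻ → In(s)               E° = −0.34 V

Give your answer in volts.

+1.15 V

Ag⁺(aq) gains electrons, so the Ag⁺/Ag couple is the cathode; the In³⁺/In couple is the anode.
E°cell = E°(cathode) − E°(anode) = +0.81 − (−0.34) = +1.15 V.
The positive value indicates the reaction is spontaneous as written.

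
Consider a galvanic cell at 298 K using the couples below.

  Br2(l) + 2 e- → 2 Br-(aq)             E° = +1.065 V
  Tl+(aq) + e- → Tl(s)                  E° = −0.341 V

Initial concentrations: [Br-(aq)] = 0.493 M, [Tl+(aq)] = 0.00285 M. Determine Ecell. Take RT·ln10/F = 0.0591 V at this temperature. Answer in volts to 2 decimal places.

Since E°(Br₂/Br⁻) > E°(Tl⁺/Tl), Br₂/Br⁻ serves as the cathode.
The standard potential is +1.065 − (−0.341) = +1.406 V and the balanced reaction transfers n = 2 electrons.
The balanced reaction is Br2(l) + 2 Tl(s) → 2 Br-(aq) + 2 Tl+(aq), so Q = [Br-(aq)]^2·[Tl+(aq)]^2 = 1.97×10^−6 and log Q = −5.705.
E = E° − (0.0591/n)·log Q = +1.406 − (0.0591/2)(−5.705) = +1.57 V.

+1.57 V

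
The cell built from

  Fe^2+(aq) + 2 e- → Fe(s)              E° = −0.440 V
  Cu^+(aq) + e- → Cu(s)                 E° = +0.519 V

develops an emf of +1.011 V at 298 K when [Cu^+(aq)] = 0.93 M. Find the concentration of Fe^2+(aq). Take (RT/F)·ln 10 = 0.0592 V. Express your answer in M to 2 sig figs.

With Cu⁺/Cu at the cathode and Fe²⁺/Fe at the anode, E°cell = +0.519 − (−0.440) = +0.959 V (n = 2).
Since E = E° − (0.0592/n)·log Q, log Q = n(E° − E)/0.0592 = −1.757.
For 2 Cu^+(aq) + Fe(s) → 2 Cu(s) + Fe^2+(aq), the reaction quotient is Q = [Fe^2+(aq)] / [Cu^+(aq)]^2.
Substituting the known concentrations and solving, log [Fe^2+(aq)] = −1.820 and [Fe^2+(aq)] = 0.015 M.

0.015 M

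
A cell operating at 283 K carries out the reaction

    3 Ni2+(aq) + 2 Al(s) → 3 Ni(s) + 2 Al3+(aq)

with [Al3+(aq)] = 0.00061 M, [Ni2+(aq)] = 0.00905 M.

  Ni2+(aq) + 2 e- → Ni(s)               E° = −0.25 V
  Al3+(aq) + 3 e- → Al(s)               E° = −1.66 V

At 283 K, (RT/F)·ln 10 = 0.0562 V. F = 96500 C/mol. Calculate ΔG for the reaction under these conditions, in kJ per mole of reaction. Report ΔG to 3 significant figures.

With Ni²⁺/Ni reduced at the cathode, E°cell = −0.25 − (−1.66) = +1.41 V and n = 6.
Q = [Al3+(aq)]^2 / [Ni2+(aq)]^3 = 0.502, so log Q = −0.299 and E = +1.41 − (0.0562/6)(−0.299) = +1.4128 V.
ΔG = −nFE = −(6)(96500)(+1.4128) J/mol = −818 kJ/mol.

−818 kJ/mol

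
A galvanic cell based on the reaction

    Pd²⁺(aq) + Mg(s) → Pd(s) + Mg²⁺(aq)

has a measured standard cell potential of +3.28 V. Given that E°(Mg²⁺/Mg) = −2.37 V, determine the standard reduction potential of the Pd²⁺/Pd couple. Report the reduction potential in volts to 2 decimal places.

+0.91 V

In the reaction as written the Pd²⁺/Pd couple is reduced (cathode) and Mg²⁺/Mg is oxidized (anode), so E°cell = E°(Pd²⁺/Pd) − E°(Mg²⁺/Mg).
E°(Pd²⁺/Pd) = E°cell + E°(anode) = +3.28 + (−2.37) = +0.91 V.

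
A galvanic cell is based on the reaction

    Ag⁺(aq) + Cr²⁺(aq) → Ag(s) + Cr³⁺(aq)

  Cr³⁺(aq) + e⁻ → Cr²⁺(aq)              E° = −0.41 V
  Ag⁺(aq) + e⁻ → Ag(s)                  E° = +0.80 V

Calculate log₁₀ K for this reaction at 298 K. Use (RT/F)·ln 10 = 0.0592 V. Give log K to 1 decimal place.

The Ag⁺/Ag couple is reduced (cathode); E°cell = +0.80 − (−0.41) = +1.21 V with n = 1.
At equilibrium E = 0, so log K = nE°cell / 0.0592 = (1)(+1.21) / 0.0592 = 20.4.

log K = 20.4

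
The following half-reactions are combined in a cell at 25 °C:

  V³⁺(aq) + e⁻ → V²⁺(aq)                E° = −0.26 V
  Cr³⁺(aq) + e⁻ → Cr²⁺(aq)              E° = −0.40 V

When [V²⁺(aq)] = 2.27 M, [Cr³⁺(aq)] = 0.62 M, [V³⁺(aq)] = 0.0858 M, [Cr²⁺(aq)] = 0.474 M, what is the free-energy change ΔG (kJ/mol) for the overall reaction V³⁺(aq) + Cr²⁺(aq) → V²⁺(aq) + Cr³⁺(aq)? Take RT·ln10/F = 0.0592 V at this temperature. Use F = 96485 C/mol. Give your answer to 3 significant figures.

−4.72 kJ/mol

The standard cell potential is −0.26 − (−0.40) = +0.14 V, with n = 1 electron in the balanced equation.
Q = ([V²⁺(aq)]·[Cr³⁺(aq)]) / ([V³⁺(aq)]·[Cr²⁺(aq)]) = 34.6, so log Q = 1.539 and E = +0.14 − (0.0592/1)(1.539) = +0.0489 V.
ΔG = −nFE = −(1)(96485)(+0.0489) J/mol = −4.72 kJ/mol.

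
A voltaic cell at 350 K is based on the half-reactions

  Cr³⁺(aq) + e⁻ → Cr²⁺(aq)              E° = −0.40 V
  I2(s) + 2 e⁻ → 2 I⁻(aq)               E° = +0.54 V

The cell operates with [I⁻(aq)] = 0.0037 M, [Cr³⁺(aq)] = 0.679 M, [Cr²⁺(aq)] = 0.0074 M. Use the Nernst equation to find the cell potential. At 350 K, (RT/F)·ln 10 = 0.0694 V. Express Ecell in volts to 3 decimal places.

Since E°(I₂/I⁻) > E°(Cr³⁺/Cr²⁺), I₂/I⁻ serves as the cathode.
E°cell = +0.54 − (−0.40) = +0.94 V, with n = 2 electrons transferred.
For the overall reaction I2(s) + 2 Cr²⁺(aq) → 2 I⁻(aq) + 2 Cr³⁺(aq), Q = ([I⁻(aq)]^2·[Cr³⁺(aq)]^2) / [Cr²⁺(aq)]^2 = 0.115, giving log Q = −0.938.
E = E° − (0.0694/n)·log Q = +0.94 − (0.0694/2)(−0.938) = +0.973 V.

+0.973 V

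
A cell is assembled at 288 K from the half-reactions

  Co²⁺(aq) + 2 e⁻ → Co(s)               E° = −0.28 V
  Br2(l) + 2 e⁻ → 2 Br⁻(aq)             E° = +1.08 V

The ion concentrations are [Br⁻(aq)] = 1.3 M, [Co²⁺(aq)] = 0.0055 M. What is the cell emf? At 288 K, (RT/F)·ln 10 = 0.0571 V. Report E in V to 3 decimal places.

+1.418 V

Since E°(Br₂/Br⁻) > E°(Co²⁺/Co), Br₂/Br⁻ serves as the cathode.
E°cell = E°cat − E°an = +1.08 − (−0.28) = +1.36 V; n = 2.
For the overall reaction Br2(l) + Co(s) → 2 Br⁻(aq) + Co²⁺(aq), Q = [Br⁻(aq)]^2·[Co²⁺(aq)] = 0.0093, giving log Q = −2.032.
By the Nernst equation, E = +1.36 − (0.0571/2)·(−2.032) = +1.418 V.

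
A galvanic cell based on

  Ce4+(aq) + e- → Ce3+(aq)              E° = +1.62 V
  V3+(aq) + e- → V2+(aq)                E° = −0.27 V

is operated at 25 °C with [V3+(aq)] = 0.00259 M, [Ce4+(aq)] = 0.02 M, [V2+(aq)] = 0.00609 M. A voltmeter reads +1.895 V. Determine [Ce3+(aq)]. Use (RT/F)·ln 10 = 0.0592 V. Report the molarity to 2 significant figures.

Ce⁴⁺/Ce³⁺ is the cathode (higher E°); E°cell = +1.62 − (−0.27) = +1.89 V with n = 1.
Since E = E° − (0.0592/n)·log Q, log Q = n(E° − E)/0.0592 = −0.084.
Balancing electrons gives Ce4+(aq) + V2+(aq) → Ce3+(aq) + V3+(aq); thus Q = ([Ce3+(aq)]·[V3+(aq)]) / ([Ce4+(aq)]·[V2+(aq)]).
Solving for the unknown gives log [Ce3+(aq)] = −1.412, so [Ce3+(aq)] ≈ 0.039 M.

0.039 M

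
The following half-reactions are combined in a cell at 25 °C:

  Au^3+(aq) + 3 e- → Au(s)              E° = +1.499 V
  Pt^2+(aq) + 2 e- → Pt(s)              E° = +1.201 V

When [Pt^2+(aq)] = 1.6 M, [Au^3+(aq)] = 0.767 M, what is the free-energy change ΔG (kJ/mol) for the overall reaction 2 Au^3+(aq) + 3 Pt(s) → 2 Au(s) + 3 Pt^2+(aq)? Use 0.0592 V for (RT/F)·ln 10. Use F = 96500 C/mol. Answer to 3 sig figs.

−168 kJ/mol

E°cell = +1.499 − (+1.201) = +0.298 V; the balanced reaction transfers n = 6 electrons.
The reaction quotient is [Pt^2+(aq)]^3 / [Au^3+(aq)]^2 = 6.96; by Nernst, E = +0.298 − (0.0592/6)(0.843) = +0.2897 V.
Finally ΔG = −nFE = −(6)(96500 C/mol)(+0.2897 V) = −168 kJ/mol.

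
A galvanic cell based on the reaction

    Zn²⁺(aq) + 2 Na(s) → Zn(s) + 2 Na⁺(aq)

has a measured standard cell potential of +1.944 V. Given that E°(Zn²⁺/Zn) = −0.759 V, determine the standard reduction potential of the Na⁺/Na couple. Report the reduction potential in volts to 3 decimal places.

−2.703 V

In the reaction as written the Zn²⁺/Zn couple is reduced (cathode) and Na⁺/Na is oxidized (anode), so E°cell = E°(Zn²⁺/Zn) − E°(Na⁺/Na).
E°(Na⁺/Na) = E°(cathode) − E°cell = −0.759 − (+1.944) = −2.703 V.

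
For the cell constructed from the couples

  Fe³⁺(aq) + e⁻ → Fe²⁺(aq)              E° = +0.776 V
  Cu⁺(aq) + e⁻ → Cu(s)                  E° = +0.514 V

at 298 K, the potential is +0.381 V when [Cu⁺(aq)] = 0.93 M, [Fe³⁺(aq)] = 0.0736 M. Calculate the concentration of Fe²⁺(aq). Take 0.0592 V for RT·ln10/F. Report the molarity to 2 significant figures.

Fe³⁺/Fe²⁺ is the cathode (higher E°); E°cell = +0.776 − (+0.514) = +0.262 V with n = 1.
Since E = E° − (0.0592/n)·log Q, log Q = n(E° − E)/0.0592 = −2.010.
For Fe³⁺(aq) + Cu(s) → Fe²⁺(aq) + Cu⁺(aq), the reaction quotient is Q = ([Fe²⁺(aq)]·[Cu⁺(aq)]) / [Fe³⁺(aq)].
Isolating [Fe²⁺(aq)] in Q = 10^{−2.010} yields log [Fe²⁺(aq)] = −3.112, i.e. 0.00077 M.

0.00077 M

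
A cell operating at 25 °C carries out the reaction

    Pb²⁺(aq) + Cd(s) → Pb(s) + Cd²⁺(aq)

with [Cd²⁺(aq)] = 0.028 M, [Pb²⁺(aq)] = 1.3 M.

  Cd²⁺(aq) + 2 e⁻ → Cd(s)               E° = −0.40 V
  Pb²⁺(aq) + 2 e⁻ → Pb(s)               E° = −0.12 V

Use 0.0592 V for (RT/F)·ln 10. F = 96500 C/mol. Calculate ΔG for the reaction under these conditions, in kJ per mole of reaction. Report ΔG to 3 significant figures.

E°cell = −0.12 − (−0.40) = +0.28 V; the balanced reaction transfers n = 2 electrons.
Here Q = [Cd²⁺(aq)] / [Pb²⁺(aq)] = 0.0215 (log Q = −1.667), giving E = +0.28 − (0.0592/2)·(−1.667) = +0.3293 V.
Then ΔG = −nFE = −2 × 96500 × +0.3293 J/mol = −63.6 kJ/mol.

−63.6 kJ/mol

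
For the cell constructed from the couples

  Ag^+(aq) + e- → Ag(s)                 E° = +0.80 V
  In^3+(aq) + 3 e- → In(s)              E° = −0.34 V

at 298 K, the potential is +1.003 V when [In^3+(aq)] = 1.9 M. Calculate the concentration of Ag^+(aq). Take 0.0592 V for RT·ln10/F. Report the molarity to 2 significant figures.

Ag⁺/Ag is the cathode (higher E°); E°cell = +0.80 − (−0.34) = +1.14 V with n = 3.
Rearranging E = E° − (0.0592/n)·log Q gives log Q = 3(+1.14 − (+1.003))/0.0592 = 6.943.
Balancing electrons gives 3 Ag^+(aq) + In(s) → 3 Ag(s) + In^3+(aq); thus Q = [In^3+(aq)] / [Ag^+(aq)]^3.
Isolating [Ag^+(aq)] in Q = 10^{6.943} yields log [Ag^+(aq)] = −2.221, i.e. 0.0060 M.

0.0060 M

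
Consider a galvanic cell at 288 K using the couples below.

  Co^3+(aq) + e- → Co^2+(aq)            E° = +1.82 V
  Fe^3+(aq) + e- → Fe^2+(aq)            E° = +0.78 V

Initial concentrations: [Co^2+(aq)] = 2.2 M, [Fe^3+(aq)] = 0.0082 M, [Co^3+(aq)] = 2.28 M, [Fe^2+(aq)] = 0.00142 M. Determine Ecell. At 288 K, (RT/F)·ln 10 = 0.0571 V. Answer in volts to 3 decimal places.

Co³⁺/Co²⁺ is reduced (cathode, E° = +1.82 V) and Fe³⁺/Fe²⁺ is oxidized (anode).
E°cell = +1.82 − (+0.78) = +1.04 V, with n = 1 electron transferred.
Balancing gives Co^3+(aq) + Fe^2+(aq) → Co^2+(aq) + Fe^3+(aq); hence Q = ([Co^2+(aq)]·[Fe^3+(aq)]) / ([Co^3+(aq)]·[Fe^2+(aq)]) = 5.57 (log Q = 0.746).
By the Nernst equation, E = +1.04 − (0.0571/1)·(0.746) = +0.997 V.

+0.997 V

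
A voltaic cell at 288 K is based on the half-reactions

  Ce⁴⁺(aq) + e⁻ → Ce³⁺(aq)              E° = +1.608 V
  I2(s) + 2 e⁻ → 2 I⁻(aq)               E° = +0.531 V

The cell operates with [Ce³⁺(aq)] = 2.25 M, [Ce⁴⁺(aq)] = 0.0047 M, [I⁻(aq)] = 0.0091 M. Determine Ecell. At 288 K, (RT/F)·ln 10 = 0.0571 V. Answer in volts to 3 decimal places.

+0.807 V

The Ce⁴⁺/Ce³⁺ couple has the more positive E°, so it is the cathode; I₂/I⁻ is the anode.
E°cell = +1.608 − (+0.531) = +1.077 V, with n = 2 electrons transferred.
Balancing gives 2 Ce⁴⁺(aq) + 2 I⁻(aq) → 2 Ce³⁺(aq) + I2(s); hence Q = [Ce³⁺(aq)]^2 / ([Ce⁴⁺(aq)]^2·[I⁻(aq)]^2) = 2.77×10^9 (log Q = 9.442).
By the Nernst equation, E = +1.077 − (0.0571/2)·(9.442) = +0.807 V.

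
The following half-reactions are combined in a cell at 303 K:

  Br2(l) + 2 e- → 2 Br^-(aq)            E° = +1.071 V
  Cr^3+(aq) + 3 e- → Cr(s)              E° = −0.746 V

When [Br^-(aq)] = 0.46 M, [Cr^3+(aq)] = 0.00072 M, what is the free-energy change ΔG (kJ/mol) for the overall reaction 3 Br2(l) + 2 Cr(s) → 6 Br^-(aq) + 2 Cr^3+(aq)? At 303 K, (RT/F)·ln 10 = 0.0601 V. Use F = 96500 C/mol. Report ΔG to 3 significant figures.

The standard cell potential is +1.071 − (−0.746) = +1.817 V, with n = 6 electrons in the balanced equation.
Q = [Br^-(aq)]^6·[Cr^3+(aq)]^2 = 4.91×10^−9, so log Q = −8.309 and E = +1.817 − (0.0601/6)(−8.309) = +1.9002 V.
Finally ΔG = −nFE = −(6)(96500 C/mol)(+1.9002 V) = −1100 kJ/mol.

−1100 kJ/mol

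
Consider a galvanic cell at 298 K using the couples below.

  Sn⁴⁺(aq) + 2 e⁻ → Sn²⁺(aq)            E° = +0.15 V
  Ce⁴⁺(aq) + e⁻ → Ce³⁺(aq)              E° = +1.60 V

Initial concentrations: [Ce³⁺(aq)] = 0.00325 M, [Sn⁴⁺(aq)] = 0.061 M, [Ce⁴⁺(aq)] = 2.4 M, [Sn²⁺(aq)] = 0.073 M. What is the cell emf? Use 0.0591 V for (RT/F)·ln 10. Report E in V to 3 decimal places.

+1.622 V

The Ce⁴⁺/Ce³⁺ couple has the more positive E°, so it is the cathode; Sn⁴⁺/Sn²⁺ is the anode.
E°cell = +1.60 − (+0.15) = +1.45 V, with n = 2 electrons transferred.
Balancing gives 2 Ce⁴⁺(aq) + Sn²⁺(aq) → 2 Ce³⁺(aq) + Sn⁴⁺(aq); hence Q = ([Ce³⁺(aq)]^2·[Sn⁴⁺(aq)]) / ([Ce⁴⁺(aq)]^2·[Sn²⁺(aq)]) = 1.53×10^−6 (log Q = −5.815).
Applying E = E° − (RT ln10/nF)·log Q gives +1.45 − (0.0591/2)(−5.815) = +1.622 V.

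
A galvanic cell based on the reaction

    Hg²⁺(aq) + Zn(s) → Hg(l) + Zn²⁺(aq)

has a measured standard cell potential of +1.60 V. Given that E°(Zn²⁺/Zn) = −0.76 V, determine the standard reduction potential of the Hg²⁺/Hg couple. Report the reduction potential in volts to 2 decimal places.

In the reaction as written the Hg²⁺/Hg couple is reduced (cathode) and Zn²⁺/Zn is oxidized (anode), so E°cell = E°(Hg²⁺/Hg) − E°(Zn²⁺/Zn).
E°(Hg²⁺/Hg) = E°cell + E°(anode) = +1.60 + (−0.76) = +0.84 V.

+0.84 V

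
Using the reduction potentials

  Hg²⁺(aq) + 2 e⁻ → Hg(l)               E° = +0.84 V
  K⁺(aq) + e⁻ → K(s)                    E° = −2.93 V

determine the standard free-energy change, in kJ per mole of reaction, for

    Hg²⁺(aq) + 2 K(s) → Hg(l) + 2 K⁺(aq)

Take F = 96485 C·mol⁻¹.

In the reaction as written Hg²⁺(aq) is reduced, so the Hg²⁺/Hg couple is the cathode and K⁺/K is the anode.
E°cell = +0.84 − (−2.93) = +3.77 V; balancing electrons gives n = 2.
ΔG° = −nFE°cell = −(2)(96485)(+3.77) J/mol = −727 kJ/mol.

−727 kJ/mol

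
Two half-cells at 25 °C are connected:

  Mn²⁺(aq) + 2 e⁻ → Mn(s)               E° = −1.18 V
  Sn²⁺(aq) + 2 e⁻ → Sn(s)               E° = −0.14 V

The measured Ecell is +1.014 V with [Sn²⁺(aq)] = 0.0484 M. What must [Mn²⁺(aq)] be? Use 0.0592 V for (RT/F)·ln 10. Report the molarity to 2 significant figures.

0.37 M

The Sn²⁺/Sn couple has the larger reduction potential, so it is the cathode: E°cell = −0.14 − (−1.18) = +1.04 V and n = 2.
From the Nernst equation, log Q = n(E° − E)/0.0592 = 2·(+1.04 − (+1.014))/0.0592 = 0.878.
For Sn²⁺(aq) + Mn(s) → Sn(s) + Mn²⁺(aq), the reaction quotient is Q = [Mn²⁺(aq)] / [Sn²⁺(aq)].
Isolating [Mn²⁺(aq)] in Q = 10^{0.878} yields log [Mn²⁺(aq)] = −0.437, i.e. 0.37 M.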